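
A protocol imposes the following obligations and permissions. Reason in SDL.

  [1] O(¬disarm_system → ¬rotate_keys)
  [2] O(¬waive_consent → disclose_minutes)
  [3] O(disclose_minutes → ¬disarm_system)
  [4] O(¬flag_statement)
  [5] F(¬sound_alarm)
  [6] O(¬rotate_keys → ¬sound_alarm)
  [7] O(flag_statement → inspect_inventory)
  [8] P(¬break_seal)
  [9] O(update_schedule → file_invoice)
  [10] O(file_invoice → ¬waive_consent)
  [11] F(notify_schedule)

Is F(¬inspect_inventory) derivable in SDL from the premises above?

No

Premise 7 is O(flag_statement → inspect_inventory), but O(flag_statement) is not derivable from the premises, so it does not yield O(inspect_inventory).
No other premise forces O(inspect_inventory). An ideal world satisfying every premise can still have ¬inspect_inventory true, so F(¬inspect_inventory) is not derivable.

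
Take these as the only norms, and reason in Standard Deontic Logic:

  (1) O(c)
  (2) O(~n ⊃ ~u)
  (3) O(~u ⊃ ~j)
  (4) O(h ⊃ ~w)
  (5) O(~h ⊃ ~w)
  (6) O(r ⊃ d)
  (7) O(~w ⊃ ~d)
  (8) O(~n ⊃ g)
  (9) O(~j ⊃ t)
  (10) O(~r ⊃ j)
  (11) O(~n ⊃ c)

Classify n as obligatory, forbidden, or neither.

Premises 5 and 4 are O(~h ⊃ ~w) and O(h ⊃ ~w); every ideal world satisfies ~h or h, so in either case ~w holds — hence O(~w).
Premise 7 is O(~w ⊃ ~d); since O(~w), deontic closure gives O(~d).
The contrapositive of premise 6 (O(r ⊃ d)) is O(~d ⊃ ~r), and O(~d) is already established, so O(~r).
From O(~r) and premise 10, O(~r ⊃ j), we obtain O(j).
The contrapositive of premise 3 (O(~u ⊃ ~j)) is O(j ⊃ u), and O(j) is already established, so O(u).
Premise 2, O(~n ⊃ ~u), contraposes to O(u ⊃ n); with O(u) we get O(n).
Premises 1, 8, 9, 11 do not contribute to this derivation.
Hence n is obligatory.

Obligatory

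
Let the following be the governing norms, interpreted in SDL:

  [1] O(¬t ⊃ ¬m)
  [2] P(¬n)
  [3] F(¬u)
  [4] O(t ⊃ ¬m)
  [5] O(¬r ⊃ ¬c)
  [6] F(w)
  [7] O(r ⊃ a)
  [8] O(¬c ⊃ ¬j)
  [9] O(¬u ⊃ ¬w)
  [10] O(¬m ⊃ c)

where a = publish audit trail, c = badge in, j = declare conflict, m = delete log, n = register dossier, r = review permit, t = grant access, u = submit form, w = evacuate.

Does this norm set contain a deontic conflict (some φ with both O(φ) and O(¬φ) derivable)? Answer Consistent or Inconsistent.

Consistent

Premise 9 is O(¬u ⊃ ¬w); even if O(¬w) held, inferring O(¬u) would be affirming the consequent — invalid.
So O(¬u) is not derivable, and the apparent clash with O(u) does not arise.
A world satisfying every obligation exists (e.g. a=true, c=true, j=false, m=false, n=false, r=true, t=false, u=true, w=false); no atom is both obligatory and forbidden, so the set is consistent.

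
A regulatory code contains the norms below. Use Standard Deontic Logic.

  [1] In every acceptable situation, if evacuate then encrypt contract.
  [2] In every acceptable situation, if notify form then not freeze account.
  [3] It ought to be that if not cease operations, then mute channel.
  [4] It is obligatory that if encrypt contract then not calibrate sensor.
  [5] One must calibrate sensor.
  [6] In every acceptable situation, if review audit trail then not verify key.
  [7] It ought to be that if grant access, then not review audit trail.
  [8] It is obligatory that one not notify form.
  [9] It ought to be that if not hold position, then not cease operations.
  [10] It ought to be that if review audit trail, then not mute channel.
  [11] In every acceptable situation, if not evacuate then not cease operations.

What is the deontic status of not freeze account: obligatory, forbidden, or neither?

Premise 2 is O(notify_form → ¬freeze_account), but O(notify_form) is not derivable from the premises, so it does not yield O(¬freeze_account).
No premise or chain of K-axiom applications forces O(¬freeze_account), and none forces O(freeze_account). So ¬freeze_account is neither obligatory nor forbidden under these norms.

Neither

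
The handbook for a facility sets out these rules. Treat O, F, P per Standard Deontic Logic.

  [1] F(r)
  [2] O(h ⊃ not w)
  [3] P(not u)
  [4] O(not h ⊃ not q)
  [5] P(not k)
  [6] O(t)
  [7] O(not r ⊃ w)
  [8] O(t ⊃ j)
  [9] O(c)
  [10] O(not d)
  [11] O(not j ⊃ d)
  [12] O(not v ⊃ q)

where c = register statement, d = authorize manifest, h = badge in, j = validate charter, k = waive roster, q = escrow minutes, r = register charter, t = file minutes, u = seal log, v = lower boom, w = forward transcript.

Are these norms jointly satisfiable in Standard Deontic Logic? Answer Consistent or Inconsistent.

Consistent

Premise 11 is O(not j ⊃ d), but O(not j) is not derivable from the premises, so it does not yield O(d).
So O(d) is not derivable, and the apparent clash with O(not d) does not arise.
A world satisfying every obligation exists (e.g. c=true, d=false, h=false, j=true, k=false, q=false, r=false, t=true, u=false, v=true, w=true); no atom is both obligatory and forbidden, so the set is consistent.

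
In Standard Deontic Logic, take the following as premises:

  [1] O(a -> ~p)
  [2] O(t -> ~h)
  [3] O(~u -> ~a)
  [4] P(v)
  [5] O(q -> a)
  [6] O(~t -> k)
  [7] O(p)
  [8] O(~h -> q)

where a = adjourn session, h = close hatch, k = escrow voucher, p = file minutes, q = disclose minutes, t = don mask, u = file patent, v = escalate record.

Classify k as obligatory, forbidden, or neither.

From premise 7 we have O(p).
Premise 1, O(a -> ~p), contraposes to O(p -> ~a); with O(p) we get O(~a).
Premise 5 is O(q -> a); contrapositively O(~a -> ~q). Since O(~a) holds, K gives O(~q).
The contrapositive of premise 8 (O(~h -> q)) is O(~q -> h), and O(~q) is already established, so O(h).
Premise 2, O(t -> ~h), contraposes to O(h -> ~t); with O(h) we get O(~t).
With premise 6, O(~t -> k), the K-axiom yields O(k).
Premises 3, 4 do not contribute to this derivation.
Hence k is obligatory.

Obligatory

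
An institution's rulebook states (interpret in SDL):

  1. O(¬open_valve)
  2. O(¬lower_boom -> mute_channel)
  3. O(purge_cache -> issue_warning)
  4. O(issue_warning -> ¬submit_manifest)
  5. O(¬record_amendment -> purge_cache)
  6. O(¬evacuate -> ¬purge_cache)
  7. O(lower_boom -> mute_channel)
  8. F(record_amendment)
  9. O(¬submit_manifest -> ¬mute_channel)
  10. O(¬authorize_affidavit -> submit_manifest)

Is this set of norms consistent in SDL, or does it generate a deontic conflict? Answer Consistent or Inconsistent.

Inconsistent

By case analysis on ¬lower_boom: premise 2 gives O(¬lower_boom -> mute_channel) and premise 7 gives O(lower_boom -> mute_channel), so O(mute_channel) either way.
Premise 9 is O(¬submit_manifest -> ¬mute_channel); contrapositively O(mute_channel -> submit_manifest). Since O(mute_channel) holds, K gives O(submit_manifest).
Premise 4 is O(issue_warning -> ¬submit_manifest); contrapositively O(submit_manifest -> ¬issue_warning). Since O(submit_manifest) holds, K gives O(¬issue_warning).
The contrapositive of premise 3 (O(purge_cache -> issue_warning)) is O(¬issue_warning -> ¬purge_cache), and O(¬issue_warning) is already established, so O(¬purge_cache).
The contrapositive of premise 5 (O(¬record_amendment -> purge_cache)) is O(¬purge_cache -> record_amendment), and O(¬purge_cache) is already established, so O(record_amendment).
However, F(record_amendment) at premise 8 amounts to O(¬record_amendment).
We now have both O(record_amendment) and O(¬record_amendment) — record_amendment is simultaneously obligatory and forbidden, violating the D-axiom.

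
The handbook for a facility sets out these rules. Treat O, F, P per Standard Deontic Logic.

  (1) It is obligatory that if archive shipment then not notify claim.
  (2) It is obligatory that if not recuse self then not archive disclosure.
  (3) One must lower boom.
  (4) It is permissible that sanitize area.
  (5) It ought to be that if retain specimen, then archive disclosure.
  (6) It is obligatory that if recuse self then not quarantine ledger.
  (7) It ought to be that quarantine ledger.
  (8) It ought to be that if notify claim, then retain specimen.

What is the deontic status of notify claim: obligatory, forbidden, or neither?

Premise 7 states O(quarantine_ledger) outright.
The contrapositive of premise 6 (O(recuse_self → ¬quarantine_ledger)) is O(quarantine_ledger → ¬recuse_self), and O(quarantine_ledger) is already established, so O(¬recuse_self).
From O(¬recuse_self) and premise 2, O(¬recuse_self → ¬archive_disclosure), we obtain O(¬archive_disclosure).
Premise 5, O(retain_specimen → archive_disclosure), contraposes to O(¬archive_disclosure → ¬retain_specimen); with O(¬archive_disclosure) we get O(¬retain_specimen).
Premise 8 is O(notify_claim → retain_specimen); contrapositively O(¬retain_specimen → ¬notify_claim). Since O(¬retain_specimen) holds, K gives O(¬notify_claim).
Premises 1, 3, 4 do not contribute to this derivation.
Thus O(¬notify_claim), which is F(notify_claim): notify_claim is forbidden.

Forbidden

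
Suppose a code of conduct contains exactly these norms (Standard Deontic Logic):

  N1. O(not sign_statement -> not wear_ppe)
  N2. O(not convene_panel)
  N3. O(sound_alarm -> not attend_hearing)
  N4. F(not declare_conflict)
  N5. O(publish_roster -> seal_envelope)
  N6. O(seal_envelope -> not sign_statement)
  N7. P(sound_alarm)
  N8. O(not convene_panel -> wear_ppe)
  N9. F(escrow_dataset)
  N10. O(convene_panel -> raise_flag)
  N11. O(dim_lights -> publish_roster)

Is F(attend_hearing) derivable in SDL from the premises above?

Premise 3 is O(sound_alarm -> not attend_hearing), but O(sound_alarm) is not derivable from the premises (the permission P(sound_alarm) asserts only not O(not sound_alarm), not O(sound_alarm)), so it does not yield O(not attend_hearing).
No other premise forces O(not attend_hearing). An ideal world satisfying every premise can still have attend_hearing true, so F(attend_hearing) is not derivable.

No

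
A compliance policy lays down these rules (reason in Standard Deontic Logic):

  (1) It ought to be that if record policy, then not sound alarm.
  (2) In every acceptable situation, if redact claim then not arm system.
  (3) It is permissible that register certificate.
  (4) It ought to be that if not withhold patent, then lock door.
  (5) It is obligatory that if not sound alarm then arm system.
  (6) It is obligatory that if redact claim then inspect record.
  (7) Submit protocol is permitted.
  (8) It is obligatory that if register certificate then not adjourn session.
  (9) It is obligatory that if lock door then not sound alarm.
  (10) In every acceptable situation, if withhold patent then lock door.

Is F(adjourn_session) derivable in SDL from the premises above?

No

Premise 8 is O(register_certificate → ¬adjourn_session), but O(register_certificate) is not derivable from the premises (the permission P(register_certificate) asserts only ¬O(¬register_certificate), not O(register_certificate)), so it does not yield O(¬adjourn_session).
No other premise forces O(¬adjourn_session). An ideal world satisfying every premise can still have adjourn_session true, so F(adjourn_session) is not derivable.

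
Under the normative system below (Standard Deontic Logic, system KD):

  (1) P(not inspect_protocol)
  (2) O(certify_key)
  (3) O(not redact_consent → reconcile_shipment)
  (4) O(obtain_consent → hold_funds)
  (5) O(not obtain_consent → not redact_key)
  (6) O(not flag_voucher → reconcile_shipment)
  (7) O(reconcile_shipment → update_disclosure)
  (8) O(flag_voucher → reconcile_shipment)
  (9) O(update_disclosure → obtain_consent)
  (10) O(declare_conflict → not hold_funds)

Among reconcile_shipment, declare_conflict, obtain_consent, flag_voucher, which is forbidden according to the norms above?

Premises 6 and 8 cover both cases: O(not flag_voucher → reconcile_shipment) and O(flag_voucher → reconcile_shipment). Since not flag_voucher ∨ flag_voucher is a tautology, O(reconcile_shipment) follows.
Premise 7 is O(reconcile_shipment → update_disclosure); since O(reconcile_shipment), deontic closure gives O(update_disclosure).
From O(update_disclosure) and premise 9, O(update_disclosure → obtain_consent), we obtain O(obtain_consent).
Premise 4 is O(obtain_consent → hold_funds); since O(obtain_consent), deontic closure gives O(hold_funds).
Premise 10, O(declare_conflict → not hold_funds), contraposes to O(hold_funds → not declare_conflict); with O(hold_funds) we get O(not declare_conflict).
So O(not declare_conflict) holds, i.e. declare_conflict is forbidden. None of the other listed options is forbidden under the premises.

declare_conflict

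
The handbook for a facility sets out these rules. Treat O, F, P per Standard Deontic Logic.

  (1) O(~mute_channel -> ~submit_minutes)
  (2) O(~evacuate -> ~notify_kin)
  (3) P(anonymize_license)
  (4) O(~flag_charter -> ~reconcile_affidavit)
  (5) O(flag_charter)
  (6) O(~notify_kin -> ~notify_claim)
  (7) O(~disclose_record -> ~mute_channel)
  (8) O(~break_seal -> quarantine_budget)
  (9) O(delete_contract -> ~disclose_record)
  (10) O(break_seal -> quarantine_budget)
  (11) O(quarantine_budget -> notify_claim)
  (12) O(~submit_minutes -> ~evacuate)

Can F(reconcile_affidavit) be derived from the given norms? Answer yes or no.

No

Premise 4 is O(~flag_charter -> ~reconcile_affidavit), but O(~flag_charter) is not derivable from the premises, so it does not yield O(~reconcile_affidavit).
No other premise forces O(~reconcile_affidavit). An ideal world satisfying every premise can still have reconcile_affidavit true, so F(reconcile_affidavit) is not derivable.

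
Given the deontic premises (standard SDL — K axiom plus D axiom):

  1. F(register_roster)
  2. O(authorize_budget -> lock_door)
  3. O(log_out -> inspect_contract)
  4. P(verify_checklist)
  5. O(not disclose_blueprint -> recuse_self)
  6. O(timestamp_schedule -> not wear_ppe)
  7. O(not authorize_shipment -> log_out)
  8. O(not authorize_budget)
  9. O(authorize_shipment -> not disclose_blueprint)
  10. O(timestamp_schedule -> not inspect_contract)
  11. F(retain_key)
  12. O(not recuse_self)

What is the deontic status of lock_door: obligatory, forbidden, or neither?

Premise 2 is O(authorize_budget -> lock_door), but O(authorize_budget) is not derivable from the premises, so it does not yield O(lock_door).
No premise or chain of K-axiom applications forces O(lock_door), and none forces O(not lock_door). So lock_door is neither obligatory nor forbidden under these norms.

Neither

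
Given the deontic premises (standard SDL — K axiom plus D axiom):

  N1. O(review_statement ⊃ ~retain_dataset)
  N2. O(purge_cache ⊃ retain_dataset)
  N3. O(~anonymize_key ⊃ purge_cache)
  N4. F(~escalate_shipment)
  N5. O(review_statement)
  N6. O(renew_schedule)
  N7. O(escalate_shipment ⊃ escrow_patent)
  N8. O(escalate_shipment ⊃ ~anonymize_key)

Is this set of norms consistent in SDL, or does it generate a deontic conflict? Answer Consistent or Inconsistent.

Premise 5 gives O(review_statement).
From O(review_statement) and premise 1, O(review_statement ⊃ ~retain_dataset), we obtain O(~retain_dataset).
The contrapositive of premise 2 (O(purge_cache ⊃ retain_dataset)) is O(~retain_dataset ⊃ ~purge_cache), and O(~retain_dataset) is already established, so O(~purge_cache).
Premise 3 is O(~anonymize_key ⊃ purge_cache); contrapositively O(~purge_cache ⊃ anonymize_key). Since O(~purge_cache) holds, K gives O(anonymize_key).
Premise 8, O(escalate_shipment ⊃ ~anonymize_key), contraposes to O(anonymize_key ⊃ ~escalate_shipment); with O(anonymize_key) we get O(~escalate_shipment).
But premise 4, F(~escalate_shipment), means O(escalate_shipment).
We now have both O(~escalate_shipment) and O(escalate_shipment) — escalate_shipment is simultaneously obligatory and forbidden, violating the D-axiom.

Inconsistent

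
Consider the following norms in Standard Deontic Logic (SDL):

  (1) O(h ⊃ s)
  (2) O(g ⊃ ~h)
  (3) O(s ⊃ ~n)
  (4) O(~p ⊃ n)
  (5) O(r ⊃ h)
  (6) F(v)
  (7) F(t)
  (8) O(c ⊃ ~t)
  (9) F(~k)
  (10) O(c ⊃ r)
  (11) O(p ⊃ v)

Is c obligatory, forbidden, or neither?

Forbidden

F(v) at premise 6 means O(~v).
Premise 11 is O(p ⊃ v); contrapositively O(~v ⊃ ~p). Since O(~v) holds, K gives O(~p).
Applying K to premise 4 (O(~p ⊃ n)) and O(~p) yields O(n).
Premise 3 is O(s ⊃ ~n); contrapositively O(n ⊃ ~s). Since O(n) holds, K gives O(~s).
The contrapositive of premise 1 (O(h ⊃ s)) is O(~s ⊃ ~h), and O(~s) is already established, so O(~h).
Premise 5 is O(r ⊃ h); contrapositively O(~h ⊃ ~r). Since O(~h) holds, K gives O(~r).
The contrapositive of premise 10 (O(c ⊃ r)) is O(~r ⊃ ~c), and O(~r) is already established, so O(~c).
Premises 2, 7, 8, 9 do not contribute to this derivation.
Thus O(~c), which is F(c): c is forbidden.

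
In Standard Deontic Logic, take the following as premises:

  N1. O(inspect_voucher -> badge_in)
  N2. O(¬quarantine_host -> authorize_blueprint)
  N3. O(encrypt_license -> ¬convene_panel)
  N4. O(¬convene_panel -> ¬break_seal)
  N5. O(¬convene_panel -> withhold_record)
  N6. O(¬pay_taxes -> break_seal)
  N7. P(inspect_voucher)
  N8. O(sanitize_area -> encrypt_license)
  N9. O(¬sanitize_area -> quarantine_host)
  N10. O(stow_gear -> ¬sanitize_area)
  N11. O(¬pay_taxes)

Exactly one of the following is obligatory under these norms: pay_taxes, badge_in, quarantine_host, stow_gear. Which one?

quarantine_host

Premise 11 states O(¬pay_taxes) outright.
With premise 6, O(¬pay_taxes -> break_seal), the K-axiom yields O(break_seal).
The contrapositive of premise 4 (O(¬convene_panel -> ¬break_seal)) is O(break_seal -> convene_panel), and O(break_seal) is already established, so O(convene_panel).
Premise 3 is O(encrypt_license -> ¬convene_panel); contrapositively O(convene_panel -> ¬encrypt_license). Since O(convene_panel) holds, K gives O(¬encrypt_license).
Premise 8, O(sanitize_area -> encrypt_license), contraposes to O(¬encrypt_license -> ¬sanitize_area); with O(¬encrypt_license) we get O(¬sanitize_area).
Premise 9 is O(¬sanitize_area -> quarantine_host); since O(¬sanitize_area), deontic closure gives O(quarantine_host).
So O(quarantine_host) holds — quarantine_host is obligatory. None of the other listed options is made obligatory by any chain of premises.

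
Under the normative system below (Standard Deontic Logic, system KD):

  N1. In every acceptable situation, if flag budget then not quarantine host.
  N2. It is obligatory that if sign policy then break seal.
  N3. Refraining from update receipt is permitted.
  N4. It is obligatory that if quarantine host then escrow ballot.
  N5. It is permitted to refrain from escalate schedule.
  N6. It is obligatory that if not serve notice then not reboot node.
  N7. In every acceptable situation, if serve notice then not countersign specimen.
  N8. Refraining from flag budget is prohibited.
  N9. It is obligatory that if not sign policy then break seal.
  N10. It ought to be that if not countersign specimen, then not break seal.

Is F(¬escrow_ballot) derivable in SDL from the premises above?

No

Premise 4 is O(quarantine_host → escrow_ballot), but O(quarantine_host) is not derivable from the premises, so it does not yield O(escrow_ballot).
No other premise forces O(escrow_ballot). An ideal world satisfying every premise can still have ¬escrow_ballot true, so F(¬escrow_ballot) is not derivable.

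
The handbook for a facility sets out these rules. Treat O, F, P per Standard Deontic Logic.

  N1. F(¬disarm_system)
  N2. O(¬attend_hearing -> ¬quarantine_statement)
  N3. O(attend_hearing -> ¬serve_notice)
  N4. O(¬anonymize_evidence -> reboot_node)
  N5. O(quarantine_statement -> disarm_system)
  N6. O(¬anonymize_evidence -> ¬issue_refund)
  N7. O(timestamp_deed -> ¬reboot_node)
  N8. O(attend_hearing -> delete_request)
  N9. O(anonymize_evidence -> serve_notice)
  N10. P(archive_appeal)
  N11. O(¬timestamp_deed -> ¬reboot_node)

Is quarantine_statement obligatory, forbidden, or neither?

Premises 11 and 7 cover both cases: O(¬timestamp_deed -> ¬reboot_node) and O(timestamp_deed -> ¬reboot_node). Since ¬timestamp_deed ∨ timestamp_deed is a tautology, O(¬reboot_node) follows.
The contrapositive of premise 4 (O(¬anonymize_evidence -> reboot_node)) is O(¬reboot_node -> anonymize_evidence), and O(¬reboot_node) is already established, so O(anonymize_evidence).
Premise 9 is O(anonymize_evidence -> serve_notice); since O(anonymize_evidence), deontic closure gives O(serve_notice).
The contrapositive of premise 3 (O(attend_hearing -> ¬serve_notice)) is O(serve_notice -> ¬attend_hearing), and O(serve_notice) is already established, so O(¬attend_hearing).
With premise 2, O(¬attend_hearing -> ¬quarantine_statement), the K-axiom yields O(¬quarantine_statement).
Premises 1, 5, 6, 8, 10 do not contribute to this derivation.
Thus O(¬quarantine_statement), which is F(quarantine_statement): quarantine_statement is forbidden.

Forbidden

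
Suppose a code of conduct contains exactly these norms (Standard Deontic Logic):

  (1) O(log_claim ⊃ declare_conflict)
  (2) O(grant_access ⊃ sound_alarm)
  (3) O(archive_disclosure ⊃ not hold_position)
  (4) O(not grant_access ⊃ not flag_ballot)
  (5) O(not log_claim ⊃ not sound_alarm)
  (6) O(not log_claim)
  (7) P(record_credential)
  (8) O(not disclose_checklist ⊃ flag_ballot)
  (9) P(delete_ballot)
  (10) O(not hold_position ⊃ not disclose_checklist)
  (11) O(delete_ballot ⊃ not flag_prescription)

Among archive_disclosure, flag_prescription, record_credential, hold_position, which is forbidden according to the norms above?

Premise 6 gives O(not log_claim).
Applying K to premise 5 (O(not log_claim ⊃ not sound_alarm)) and O(not log_claim) yields O(not sound_alarm).
Premise 2, O(grant_access ⊃ sound_alarm), contraposes to O(not sound_alarm ⊃ not grant_access); with O(not sound_alarm) we get O(not grant_access).
Premise 4 is O(not grant_access ⊃ not flag_ballot); since O(not grant_access), deontic closure gives O(not flag_ballot).
The contrapositive of premise 8 (O(not disclose_checklist ⊃ flag_ballot)) is O(not flag_ballot ⊃ disclose_checklist), and O(not flag_ballot) is already established, so O(disclose_checklist).
Premise 10 is O(not hold_position ⊃ not disclose_checklist); contrapositively O(disclose_checklist ⊃ hold_position). Since O(disclose_checklist) holds, K gives O(hold_position).
Premise 3 is O(archive_disclosure ⊃ not hold_position); contrapositively O(hold_position ⊃ not archive_disclosure). Since O(hold_position) holds, K gives O(not archive_disclosure).
So O(not archive_disclosure) holds, i.e. archive_disclosure is forbidden. None of the other listed options is forbidden under the premises.

archive_disclosure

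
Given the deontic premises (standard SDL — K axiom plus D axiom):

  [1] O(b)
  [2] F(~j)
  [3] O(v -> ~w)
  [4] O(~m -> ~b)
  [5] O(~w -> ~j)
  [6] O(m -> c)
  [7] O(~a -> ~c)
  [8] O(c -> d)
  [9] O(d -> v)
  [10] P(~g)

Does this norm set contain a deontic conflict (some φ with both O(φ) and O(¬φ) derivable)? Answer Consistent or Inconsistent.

Inconsistent

Premise 2 is F(~j), i.e. O(j).
Premise 5 is O(~w -> ~j); contrapositively O(j -> w). Since O(j) holds, K gives O(w).
The contrapositive of premise 3 (O(v -> ~w)) is O(w -> ~v), and O(w) is already established, so O(~v).
Premise 9 is O(d -> v); contrapositively O(~v -> ~d). Since O(~v) holds, K gives O(~d).
The contrapositive of premise 8 (O(c -> d)) is O(~d -> ~c), and O(~d) is already established, so O(~c).
Premise 6 is O(m -> c); contrapositively O(~c -> ~m). Since O(~c) holds, K gives O(~m).
From O(~m) and premise 4, O(~m -> ~b), we obtain O(~b).
But premise 1 directly asserts O(b).
We now have both O(~b) and O(b) — b is simultaneously obligatory and forbidden, violating the D-axiom.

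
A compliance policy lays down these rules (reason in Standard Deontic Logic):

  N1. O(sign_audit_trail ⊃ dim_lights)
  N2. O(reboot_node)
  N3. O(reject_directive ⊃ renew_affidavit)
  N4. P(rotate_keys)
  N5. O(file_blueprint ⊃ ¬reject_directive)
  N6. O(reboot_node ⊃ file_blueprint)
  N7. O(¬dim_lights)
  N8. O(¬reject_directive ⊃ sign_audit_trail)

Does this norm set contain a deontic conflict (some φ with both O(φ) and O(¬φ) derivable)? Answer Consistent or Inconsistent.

Inconsistent

From premise 2 we have O(reboot_node).
With premise 6, O(reboot_node ⊃ file_blueprint), the K-axiom yields O(file_blueprint).
With premise 5, O(file_blueprint ⊃ ¬reject_directive), the K-axiom yields O(¬reject_directive).
Applying K to premise 8 (O(¬reject_directive ⊃ sign_audit_trail)) and O(¬reject_directive) yields O(sign_audit_trail).
Premise 1 is O(sign_audit_trail ⊃ dim_lights); since O(sign_audit_trail), deontic closure gives O(dim_lights).
Yet premise 7 states O(¬dim_lights).
We now have both O(dim_lights) and O(¬dim_lights) — dim_lights is simultaneously obligatory and forbidden, violating the D-axiom.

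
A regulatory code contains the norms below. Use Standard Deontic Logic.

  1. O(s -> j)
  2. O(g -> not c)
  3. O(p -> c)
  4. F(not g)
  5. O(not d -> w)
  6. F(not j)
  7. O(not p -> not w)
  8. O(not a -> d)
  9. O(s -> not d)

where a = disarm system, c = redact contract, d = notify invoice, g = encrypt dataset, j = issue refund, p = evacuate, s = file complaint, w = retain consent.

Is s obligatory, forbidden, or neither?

F(not g) at premise 4 means O(g).
Premise 2 is O(g -> not c); since O(g), deontic closure gives O(not c).
Premise 3 is O(p -> c); contrapositively O(not c -> not p). Since O(not c) holds, K gives O(not p).
Applying K to premise 7 (O(not p -> not w)) and O(not p) yields O(not w).
The contrapositive of premise 5 (O(not d -> w)) is O(not w -> d), and O(not w) is already established, so O(d).
The contrapositive of premise 9 (O(s -> not d)) is O(d -> not s), and O(d) is already established, so O(not s).
Premises 1, 6, 8 do not contribute to this derivation.
Thus O(not s), which is F(s): s is forbidden.

Forbidden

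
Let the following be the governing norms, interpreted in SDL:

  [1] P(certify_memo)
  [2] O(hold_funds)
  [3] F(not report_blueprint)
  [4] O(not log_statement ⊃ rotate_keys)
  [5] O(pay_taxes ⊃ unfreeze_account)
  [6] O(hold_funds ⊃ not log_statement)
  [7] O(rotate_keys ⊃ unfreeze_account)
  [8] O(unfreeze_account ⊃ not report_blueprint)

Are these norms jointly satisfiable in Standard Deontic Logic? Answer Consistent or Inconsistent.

Inconsistent

Premise 2 states O(hold_funds) outright.
From O(hold_funds) and premise 6, O(hold_funds ⊃ not log_statement), we obtain O(not log_statement).
With premise 4, O(not log_statement ⊃ rotate_keys), the K-axiom yields O(rotate_keys).
From O(rotate_keys) and premise 7, O(rotate_keys ⊃ unfreeze_account), we obtain O(unfreeze_account).
Applying K to premise 8 (O(unfreeze_account ⊃ not report_blueprint)) and O(unfreeze_account) yields O(not report_blueprint).
But premise 3, F(not report_blueprint), means O(report_blueprint).
We now have both O(not report_blueprint) and O(report_blueprint) — report_blueprint is simultaneously obligatory and forbidden, violating the D-axiom.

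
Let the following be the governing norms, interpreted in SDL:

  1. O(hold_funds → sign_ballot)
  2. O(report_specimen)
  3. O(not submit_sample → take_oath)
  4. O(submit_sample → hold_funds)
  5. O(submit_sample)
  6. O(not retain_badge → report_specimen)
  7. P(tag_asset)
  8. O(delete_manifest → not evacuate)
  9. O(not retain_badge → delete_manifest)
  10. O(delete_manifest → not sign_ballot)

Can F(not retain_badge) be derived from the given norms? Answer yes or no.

Premise 5 states O(submit_sample) outright.
With premise 4, O(submit_sample → hold_funds), the K-axiom yields O(hold_funds).
Premise 1 is O(hold_funds → sign_ballot); since O(hold_funds), deontic closure gives O(sign_ballot).
Premise 10, O(delete_manifest → not sign_ballot), contraposes to O(sign_ballot → not delete_manifest); with O(sign_ballot) we get O(not delete_manifest).
Premise 9 is O(not retain_badge → delete_manifest); contrapositively O(not delete_manifest → retain_badge). Since O(not delete_manifest) holds, K gives O(retain_badge).
Premises 2, 3, 6, 7, 8 do not contribute to this derivation.
So O(retain_badge) holds, i.e. F(not retain_badge). The claim follows.

Yes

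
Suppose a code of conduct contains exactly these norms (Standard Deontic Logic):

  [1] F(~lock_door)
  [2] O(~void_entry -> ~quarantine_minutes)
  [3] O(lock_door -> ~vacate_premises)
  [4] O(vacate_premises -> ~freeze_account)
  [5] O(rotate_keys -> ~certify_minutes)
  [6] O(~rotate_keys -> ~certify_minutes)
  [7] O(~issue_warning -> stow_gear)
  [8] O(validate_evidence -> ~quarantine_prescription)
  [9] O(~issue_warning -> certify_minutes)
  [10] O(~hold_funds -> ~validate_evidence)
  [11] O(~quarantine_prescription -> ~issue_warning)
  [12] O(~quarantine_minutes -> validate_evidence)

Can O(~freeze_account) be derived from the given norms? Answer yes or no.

Premise 4 is O(vacate_premises -> ~freeze_account), but O(vacate_premises) is not derivable from the premises, so it does not yield O(~freeze_account).
No other premise forces O(~freeze_account). An ideal world satisfying every premise can still have ~freeze_account false, so O(~freeze_account) is not derivable.

No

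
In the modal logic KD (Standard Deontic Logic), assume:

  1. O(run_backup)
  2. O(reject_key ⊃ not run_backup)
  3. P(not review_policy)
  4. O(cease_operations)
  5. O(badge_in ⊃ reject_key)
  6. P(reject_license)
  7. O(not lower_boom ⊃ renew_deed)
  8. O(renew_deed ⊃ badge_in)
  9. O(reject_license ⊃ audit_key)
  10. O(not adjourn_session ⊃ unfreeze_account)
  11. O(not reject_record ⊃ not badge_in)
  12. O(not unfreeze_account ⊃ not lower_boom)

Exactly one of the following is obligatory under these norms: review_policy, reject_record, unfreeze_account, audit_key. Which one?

Premise 1 states O(run_backup) outright.
The contrapositive of premise 2 (O(reject_key ⊃ not run_backup)) is O(run_backup ⊃ not reject_key), and O(run_backup) is already established, so O(not reject_key).
Premise 5, O(badge_in ⊃ reject_key), contraposes to O(not reject_key ⊃ not badge_in); with O(not reject_key) we get O(not badge_in).
The contrapositive of premise 8 (O(renew_deed ⊃ badge_in)) is O(not badge_in ⊃ not renew_deed), and O(not badge_in) is already established, so O(not renew_deed).
Premise 7 is O(not lower_boom ⊃ renew_deed); contrapositively O(not renew_deed ⊃ lower_boom). Since O(not renew_deed) holds, K gives O(lower_boom).
Premise 12, O(not unfreeze_account ⊃ not lower_boom), contraposes to O(lower_boom ⊃ unfreeze_account); with O(lower_boom) we get O(unfreeze_account).
So O(unfreeze_account) holds — unfreeze_account is obligatory. None of the other listed options is made obligatory by any chain of premises.

unfreeze_account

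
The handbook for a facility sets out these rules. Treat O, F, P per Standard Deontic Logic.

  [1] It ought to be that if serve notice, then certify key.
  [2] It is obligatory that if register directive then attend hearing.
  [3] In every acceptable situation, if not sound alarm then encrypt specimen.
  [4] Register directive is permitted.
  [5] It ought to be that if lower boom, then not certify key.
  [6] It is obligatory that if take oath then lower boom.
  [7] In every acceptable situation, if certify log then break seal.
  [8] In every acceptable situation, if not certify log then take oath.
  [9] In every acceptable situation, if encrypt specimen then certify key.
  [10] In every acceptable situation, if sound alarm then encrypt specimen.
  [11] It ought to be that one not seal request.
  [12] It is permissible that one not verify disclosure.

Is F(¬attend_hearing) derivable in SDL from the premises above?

Premise 2 is O(register_directive → attend_hearing), but O(register_directive) is not derivable from the premises (the permission P(register_directive) asserts only ¬O(¬register_directive), not O(register_directive)), so it does not yield O(attend_hearing).
No other premise forces O(attend_hearing). An ideal world satisfying every premise can still have ¬attend_hearing true, so F(¬attend_hearing) is not derivable.

No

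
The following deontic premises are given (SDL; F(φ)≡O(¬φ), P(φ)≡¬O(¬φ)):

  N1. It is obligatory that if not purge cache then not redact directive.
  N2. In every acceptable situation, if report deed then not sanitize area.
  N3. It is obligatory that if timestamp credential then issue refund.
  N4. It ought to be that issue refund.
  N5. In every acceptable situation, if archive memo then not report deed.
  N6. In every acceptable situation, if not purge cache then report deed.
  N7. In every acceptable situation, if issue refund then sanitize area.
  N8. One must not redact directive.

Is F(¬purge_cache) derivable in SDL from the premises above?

Yes

Premise 4 gives O(issue_refund).
With premise 7, O(issue_refund → sanitize_area), the K-axiom yields O(sanitize_area).
Premise 2 is O(report_deed → ¬sanitize_area); contrapositively O(sanitize_area → ¬report_deed). Since O(sanitize_area) holds, K gives O(¬report_deed).
Premise 6 is O(¬purge_cache → report_deed); contrapositively O(¬report_deed → purge_cache). Since O(¬report_deed) holds, K gives O(purge_cache).
Premises 1, 3, 5, 8 do not contribute to this derivation.
So O(purge_cache) holds, i.e. F(¬purge_cache). The claim follows.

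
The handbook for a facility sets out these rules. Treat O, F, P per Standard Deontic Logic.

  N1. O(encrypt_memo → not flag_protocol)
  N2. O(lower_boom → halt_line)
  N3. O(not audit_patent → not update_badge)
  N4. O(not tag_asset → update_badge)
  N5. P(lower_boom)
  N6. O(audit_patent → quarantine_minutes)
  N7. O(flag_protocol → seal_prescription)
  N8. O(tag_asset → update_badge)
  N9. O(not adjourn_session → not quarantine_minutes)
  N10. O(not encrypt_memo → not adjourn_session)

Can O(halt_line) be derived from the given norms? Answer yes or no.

Premise 2 is O(lower_boom → halt_line), but O(lower_boom) is not derivable from the premises (the permission P(lower_boom) asserts only not O(not lower_boom), not O(lower_boom)), so it does not yield O(halt_line).
No other premise forces O(halt_line). An ideal world satisfying every premise can still have halt_line false, so O(halt_line) is not derivable.

No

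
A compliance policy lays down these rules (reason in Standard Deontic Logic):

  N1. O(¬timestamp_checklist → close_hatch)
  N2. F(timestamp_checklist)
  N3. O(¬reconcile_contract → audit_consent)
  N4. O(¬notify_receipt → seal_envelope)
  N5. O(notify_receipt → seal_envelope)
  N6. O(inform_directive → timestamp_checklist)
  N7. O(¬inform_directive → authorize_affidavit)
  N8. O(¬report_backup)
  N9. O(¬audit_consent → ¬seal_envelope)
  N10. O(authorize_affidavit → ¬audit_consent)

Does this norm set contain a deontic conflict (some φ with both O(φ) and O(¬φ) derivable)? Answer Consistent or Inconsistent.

Inconsistent

By case analysis on notify_receipt: premise 5 gives O(notify_receipt → seal_envelope) and premise 4 gives O(¬notify_receipt → seal_envelope), so O(seal_envelope) either way.
The contrapositive of premise 9 (O(¬audit_consent → ¬seal_envelope)) is O(seal_envelope → audit_consent), and O(seal_envelope) is already established, so O(audit_consent).
Premise 10 is O(authorize_affidavit → ¬audit_consent); contrapositively O(audit_consent → ¬authorize_affidavit). Since O(audit_consent) holds, K gives O(¬authorize_affidavit).
Premise 7, O(¬inform_directive → authorize_affidavit), contraposes to O(¬authorize_affidavit → inform_directive); with O(¬authorize_affidavit) we get O(inform_directive).
From O(inform_directive) and premise 6, O(inform_directive → timestamp_checklist), we obtain O(timestamp_checklist).
However, F(timestamp_checklist) at premise 2 amounts to O(¬timestamp_checklist).
We now have both O(timestamp_checklist) and O(¬timestamp_checklist) — timestamp_checklist is simultaneously obligatory and forbidden, violating the D-axiom.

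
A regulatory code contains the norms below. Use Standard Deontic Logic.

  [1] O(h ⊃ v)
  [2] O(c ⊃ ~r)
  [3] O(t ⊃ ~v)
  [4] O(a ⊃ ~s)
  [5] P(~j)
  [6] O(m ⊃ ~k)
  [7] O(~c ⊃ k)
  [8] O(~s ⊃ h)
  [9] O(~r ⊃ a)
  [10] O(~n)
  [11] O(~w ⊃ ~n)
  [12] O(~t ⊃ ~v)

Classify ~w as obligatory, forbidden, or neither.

Neither

Premise 11 is O(~w ⊃ ~n); even if O(~n) held, inferring O(~w) would be affirming the consequent — invalid.
No premise or chain of K-axiom applications forces O(~w), and none forces O(w). So ~w is neither obligatory nor forbidden under these norms.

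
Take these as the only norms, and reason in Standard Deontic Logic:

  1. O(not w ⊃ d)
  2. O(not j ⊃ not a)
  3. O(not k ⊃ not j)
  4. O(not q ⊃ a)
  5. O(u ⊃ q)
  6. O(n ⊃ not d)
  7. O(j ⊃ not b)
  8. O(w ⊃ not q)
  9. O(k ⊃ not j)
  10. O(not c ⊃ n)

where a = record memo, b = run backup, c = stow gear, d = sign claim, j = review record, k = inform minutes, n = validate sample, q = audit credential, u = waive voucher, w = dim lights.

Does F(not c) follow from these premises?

Yes

By case analysis on not k: premise 3 gives O(not k ⊃ not j) and premise 9 gives O(k ⊃ not j), so O(not j) either way.
With premise 2, O(not j ⊃ not a), the K-axiom yields O(not a).
Premise 4, O(not q ⊃ a), contraposes to O(not a ⊃ q); with O(not a) we get O(q).
Premise 8, O(w ⊃ not q), contraposes to O(q ⊃ not w); with O(q) we get O(not w).
Applying K to premise 1 (O(not w ⊃ d)) and O(not w) yields O(d).
Premise 6 is O(n ⊃ not d); contrapositively O(d ⊃ not n). Since O(d) holds, K gives O(not n).
Premise 10, O(not c ⊃ n), contraposes to O(not n ⊃ c); with O(not n) we get O(c).
Premises 5, 7 do not contribute to this derivation.
So O(c) holds, i.e. F(not c). The claim follows.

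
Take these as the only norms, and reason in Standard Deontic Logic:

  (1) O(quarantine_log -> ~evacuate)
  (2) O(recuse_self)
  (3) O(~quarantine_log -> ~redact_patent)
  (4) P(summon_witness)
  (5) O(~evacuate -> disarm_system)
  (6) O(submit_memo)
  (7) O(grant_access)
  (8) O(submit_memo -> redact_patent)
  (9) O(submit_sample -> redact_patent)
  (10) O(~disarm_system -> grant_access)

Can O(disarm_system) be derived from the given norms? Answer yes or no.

From premise 6 we have O(submit_memo).
With premise 8, O(submit_memo -> redact_patent), the K-axiom yields O(redact_patent).
Premise 3, O(~quarantine_log -> ~redact_patent), contraposes to O(redact_patent -> quarantine_log); with O(redact_patent) we get O(quarantine_log).
Applying K to premise 1 (O(quarantine_log -> ~evacuate)) and O(quarantine_log) yields O(~evacuate).
Applying K to premise 5 (O(~evacuate -> disarm_system)) and O(~evacuate) yields O(disarm_system).
Premises 2, 4, 7, 9, 10 do not contribute to this derivation.
So O(disarm_system) follows.

Yes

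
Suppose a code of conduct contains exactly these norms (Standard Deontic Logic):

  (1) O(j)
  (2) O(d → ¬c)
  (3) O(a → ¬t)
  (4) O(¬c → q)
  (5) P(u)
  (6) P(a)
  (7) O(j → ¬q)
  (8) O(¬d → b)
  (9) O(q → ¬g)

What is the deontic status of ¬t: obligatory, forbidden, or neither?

Neither

Premise 3 is O(a → ¬t), but O(a) is not derivable from the premises (the permission P(a) asserts only ¬O(¬a), not O(a)), so it does not yield O(¬t).
No premise or chain of K-axiom applications forces O(¬t), and none forces O(t). So ¬t is neither obligatory nor forbidden under these norms.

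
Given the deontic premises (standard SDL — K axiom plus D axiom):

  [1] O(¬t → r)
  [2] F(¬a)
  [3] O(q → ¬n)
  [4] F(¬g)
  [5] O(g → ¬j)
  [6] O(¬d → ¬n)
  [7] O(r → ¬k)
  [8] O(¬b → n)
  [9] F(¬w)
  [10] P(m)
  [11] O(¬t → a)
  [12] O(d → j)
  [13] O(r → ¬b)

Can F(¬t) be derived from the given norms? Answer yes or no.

F(¬g) at premise 4 means O(g).
From O(g) and premise 5, O(g → ¬j), we obtain O(¬j).
The contrapositive of premise 12 (O(d → j)) is O(¬j → ¬d), and O(¬j) is already established, so O(¬d).
From O(¬d) and premise 6, O(¬d → ¬n), we obtain O(¬n).
Premise 8 is O(¬b → n); contrapositively O(¬n → b). Since O(¬n) holds, K gives O(b).
Premise 13 is O(r → ¬b); contrapositively O(b → ¬r). Since O(b) holds, K gives O(¬r).
Premise 1, O(¬t → r), contraposes to O(¬r → t); with O(¬r) we get O(t).
Premises 2, 3, 7, 9, 10, 11 do not contribute to this derivation.
So O(t) holds, i.e. F(¬t). The claim follows.

Yes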